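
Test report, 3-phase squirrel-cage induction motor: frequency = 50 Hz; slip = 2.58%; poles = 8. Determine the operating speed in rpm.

n_s = 120f/p = 120×50/8 = 750 rpm
n = n_s(1 − s) = 750 × (1 − 0.0258) = 731 rpm

731 rpm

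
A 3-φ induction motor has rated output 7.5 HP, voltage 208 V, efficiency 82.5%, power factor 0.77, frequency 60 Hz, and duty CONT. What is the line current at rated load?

24.4 A

P_out = 7.5 × 746 = 5595 W
P_in = P_out / η = 5595 / 0.825 = 6782 W
I_L = P_in / (√3·V_L·cosφ) = 6782 / (1.732 × 208 × 0.77) = 24.4 A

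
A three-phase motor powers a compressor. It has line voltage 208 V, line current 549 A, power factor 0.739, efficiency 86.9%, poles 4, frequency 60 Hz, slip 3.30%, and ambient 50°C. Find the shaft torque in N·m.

P_in = √3·V·I·cosφ = 1.732 × 208 × 549 × 0.739 = 146160 W
P_out = η·P_in = 0.869 × 146160 = 127013 W
n_s = 120×60/4 = 1800 rpm; n = 1800×(1−0.033) = 1741 rpm
ω = 2π×1741/60 = 182.3 rad/s
τ = P_out/ω = 127013/182.3 = 697 N·m

697 N·m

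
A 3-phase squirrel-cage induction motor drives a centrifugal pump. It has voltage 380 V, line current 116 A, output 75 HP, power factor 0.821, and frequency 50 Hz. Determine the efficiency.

89.3 %

P_out = 75 × 746 = 55950 W
P_in = √3·V_L·I_L·cosφ = 1.732 × 380 × 116 × 0.821 = 62681 W
η = P_out / P_in = 55950 / 62681 = 0.893 = 89.3%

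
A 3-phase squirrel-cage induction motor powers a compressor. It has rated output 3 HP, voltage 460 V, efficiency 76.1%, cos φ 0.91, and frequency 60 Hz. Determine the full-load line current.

4.06 A

P_out = 3 × 746 = 2238 W
P_in = P_out / η = 2238 / 0.761 = 2941 W
I_L = P_in / (√3·V_L·cosφ) = 2941 / (1.732 × 460 × 0.91) = 4.06 A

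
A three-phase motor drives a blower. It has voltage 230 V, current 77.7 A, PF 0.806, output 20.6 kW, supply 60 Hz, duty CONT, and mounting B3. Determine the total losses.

4.35 kW

P_in = √3·V·I·cosφ = 1.732×230×77.7×0.806 = 24948 W
P_out = 20600 W
Losses = P_in − P_out = 24948 − 20600 = 4348 W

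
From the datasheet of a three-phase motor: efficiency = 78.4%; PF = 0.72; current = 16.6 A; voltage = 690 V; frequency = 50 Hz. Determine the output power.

P_in = √3·V·I·cosφ = 1.732 × 690 × 16.6 × 0.72 = 14284 W
P_out = η·P_in = 0.784 × 14284 = 11199 W

11.2 kW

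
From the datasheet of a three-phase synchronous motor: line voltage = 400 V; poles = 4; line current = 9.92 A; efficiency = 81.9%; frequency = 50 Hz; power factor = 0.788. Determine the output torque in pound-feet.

20.8 lb·ft

P_in = √3·V·I·cosφ = 1.732 × 400 × 9.92 × 0.788 = 5416 W
P_out = η·P_in = 0.819 × 5416 = 4436 W
n = n_s = 120×50/4 = 1500 rpm (synchronous)
ω = 2π×1500/60 = 157.1 rad/s
τ = P_out/ω = 4436/157.1 = 28.24 N·m
In lb·ft: 28.24/1.356 = 20.8 lb·ft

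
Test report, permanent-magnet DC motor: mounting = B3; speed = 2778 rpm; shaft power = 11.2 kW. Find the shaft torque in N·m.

ω = 2π × 2778/60 = 290.9 rad/s
τ = P/ω = 11200/290.9 = 38.5 N·m

38.5 N·m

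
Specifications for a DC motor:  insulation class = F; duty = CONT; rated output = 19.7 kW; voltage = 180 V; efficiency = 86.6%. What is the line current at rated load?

P_out = 19.7 kW = 19700 W
P_in = P_out / η = 19700 / 0.866 = 22748 W
I = P_in / V = 22748 / 180 = 126 A

126 A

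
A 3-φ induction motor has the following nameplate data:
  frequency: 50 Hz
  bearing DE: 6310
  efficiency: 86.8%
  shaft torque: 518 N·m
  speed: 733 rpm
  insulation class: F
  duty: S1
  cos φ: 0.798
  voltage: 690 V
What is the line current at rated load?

48 A

ω = 2π×733/60 = 76.76 rad/s; P_out = τω = 518 × 76.76 = 39762 W
P_in = P_out / η = 39762 / 0.868 = 45809 W
I_L = P_in / (√3·V_L·cosφ) = 45809 / (1.732 × 690 × 0.798) = 48 A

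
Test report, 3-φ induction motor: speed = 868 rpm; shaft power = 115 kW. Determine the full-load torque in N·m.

ω = 2π × 868/60 = 90.9 rad/s
τ = P/ω = 115000/90.9 = 1270 N·m

1270 N·m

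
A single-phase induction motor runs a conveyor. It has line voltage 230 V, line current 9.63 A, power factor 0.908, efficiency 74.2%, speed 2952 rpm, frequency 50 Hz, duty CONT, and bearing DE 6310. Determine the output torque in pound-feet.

3.56 lb·ft

P_in = V·I·cosφ = 230 × 9.63 × 0.908 = 2011 W
P_out = η·P_in = 0.742 × 2011 = 1492 W
n = 2952 rpm
ω = 2π×2952/60 = 309.1 rad/s
τ = P_out/ω = 1492/309.1 = 4.827 N·m
In lb·ft: 4.827/1.356 = 3.56 lb·ft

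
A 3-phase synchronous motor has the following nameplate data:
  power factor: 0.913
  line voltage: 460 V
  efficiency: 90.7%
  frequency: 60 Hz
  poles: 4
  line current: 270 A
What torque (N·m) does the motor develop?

945 N·m

P_in = √3·V·I·cosφ = 1.732 × 460 × 270 × 0.913 = 196399 W
P_out = η·P_in = 0.907 × 196399 = 178134 W
n = n_s = 120×60/4 = 1800 rpm (synchronous)
ω = 2π×1800/60 = 188.5 rad/s
τ = P_out/ω = 178134/188.5 = 945 N·m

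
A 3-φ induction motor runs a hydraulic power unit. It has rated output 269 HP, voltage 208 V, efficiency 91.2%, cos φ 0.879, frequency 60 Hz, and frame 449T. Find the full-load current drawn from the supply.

695 A

P_out = 269 × 746 = 200674 W
P_in = P_out / η = 200674 / 0.912 = 220037 W
I_L = P_in / (√3·V_L·cosφ) = 220037 / (1.732 × 208 × 0.879) = 695 A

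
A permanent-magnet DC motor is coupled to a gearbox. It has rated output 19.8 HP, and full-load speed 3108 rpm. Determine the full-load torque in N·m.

P_out = 19.8 × 746 = 14771 W
ω = 2π × 3108/60 = 325.5 rad/s
τ = P_out/ω = 14771/325.5 = 45.4 N·m

45.4 N·m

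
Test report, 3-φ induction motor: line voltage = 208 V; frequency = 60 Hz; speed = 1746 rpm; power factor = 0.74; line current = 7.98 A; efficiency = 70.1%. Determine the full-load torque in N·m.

8.16 N·m

P_in = √3·V·I·cosφ = 1.732 × 208 × 7.98 × 0.74 = 2127 W
P_out = η·P_in = 0.701 × 2127 = 1491 W
n = 1746 rpm
ω = 2π×1746/60 = 182.8 rad/s
τ = P_out/ω = 1491/182.8 = 8.16 N·m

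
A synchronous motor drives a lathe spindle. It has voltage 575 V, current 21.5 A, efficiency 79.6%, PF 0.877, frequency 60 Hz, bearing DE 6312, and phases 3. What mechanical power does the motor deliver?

14.9 kW

P_in = √3·V·I·cosφ = 1.732 × 575 × 21.5 × 0.877 = 18778 W
P_out = η·P_in = 0.796 × 18778 = 14947 W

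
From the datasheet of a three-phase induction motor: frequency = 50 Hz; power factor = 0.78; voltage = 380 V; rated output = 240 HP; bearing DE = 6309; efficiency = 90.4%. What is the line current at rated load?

P_out = 240 × 746 = 179040 W
P_in = P_out / η = 179040 / 0.904 = 198053 W
I_L = P_in / (√3·V_L·cosφ) = 198053 / (1.732 × 380 × 0.78) = 386 A

386 A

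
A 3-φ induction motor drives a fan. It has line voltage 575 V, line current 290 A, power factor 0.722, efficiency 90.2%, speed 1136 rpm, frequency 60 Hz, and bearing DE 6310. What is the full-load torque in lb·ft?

1170 lb·ft

P_in = √3·V·I·cosφ = 1.732 × 575 × 290 × 0.722 = 208522 W
P_out = η·P_in = 0.902 × 208522 = 188087 W
n = 1136 rpm
ω = 2π×1136/60 = 119 rad/s
τ = P_out/ω = 188087/119 = 1581 N·m
In lb·ft: 1581/1.356 = 1170 lb·ft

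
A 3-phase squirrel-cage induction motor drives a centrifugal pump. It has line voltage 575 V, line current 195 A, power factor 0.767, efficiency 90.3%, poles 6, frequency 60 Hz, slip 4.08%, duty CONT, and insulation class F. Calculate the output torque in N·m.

P_in = √3·V·I·cosφ = 1.732 × 575 × 195 × 0.767 = 148952 W
P_out = η·P_in = 0.903 × 148952 = 134504 W
n_s = 120×60/6 = 1200 rpm; n = 1200×(1−0.0408) = 1151 rpm
ω = 2π×1151/60 = 120.5 rad/s
τ = P_out/ω = 134504/120.5 = 1120 N·m

1120 N·m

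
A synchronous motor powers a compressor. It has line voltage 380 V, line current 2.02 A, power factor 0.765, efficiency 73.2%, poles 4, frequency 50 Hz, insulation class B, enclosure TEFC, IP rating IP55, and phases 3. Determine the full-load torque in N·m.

4.74 N·m

P_in = √3·V·I·cosφ = 1.732 × 380 × 2.02 × 0.765 = 1017 W
P_out = η·P_in = 0.732 × 1017 = 744 W
n = n_s = 120×50/4 = 1500 rpm (synchronous)
ω = 2π×1500/60 = 157.1 rad/s
τ = P_out/ω = 744/157.1 = 4.74 N·m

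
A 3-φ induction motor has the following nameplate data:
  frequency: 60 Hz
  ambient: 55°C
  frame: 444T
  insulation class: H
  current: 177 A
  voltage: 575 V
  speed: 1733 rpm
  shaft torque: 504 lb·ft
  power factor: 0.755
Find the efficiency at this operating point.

τ = 504 lb·ft × 1.356 = 683.4 N·m
ω = 2π × 1733/60 = 181.5 rad/s; P_out = τω = 683.4 × 181.5 = 124037 W
P_in = √3·V_L·I_L·cosφ = 1.732 × 575 × 177 × 0.755 = 133087 W
η = P_out / P_in = 124037 / 133087 = 0.932 = 93.2%

93.2 %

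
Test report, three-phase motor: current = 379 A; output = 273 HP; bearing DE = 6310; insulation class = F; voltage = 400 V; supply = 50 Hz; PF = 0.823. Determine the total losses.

P_in = √3·V·I·cosφ = 1.732×400×379×0.823 = 216096 W
P_out = 273×746 = 203658 W
Losses = P_in − P_out = 216096 − 203658 = 12438 W

12.4 kW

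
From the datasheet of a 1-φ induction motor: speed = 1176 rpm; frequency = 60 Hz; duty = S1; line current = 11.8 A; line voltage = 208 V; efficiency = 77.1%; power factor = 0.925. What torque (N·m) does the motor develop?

14.2 N·m

P_in = V·I·cosφ = 208 × 11.8 × 0.925 = 2270 W
P_out = η·P_in = 0.771 × 2270 = 1750 W
n = 1176 rpm
ω = 2π×1176/60 = 123.2 rad/s
τ = P_out/ω = 1750/123.2 = 14.2 N·m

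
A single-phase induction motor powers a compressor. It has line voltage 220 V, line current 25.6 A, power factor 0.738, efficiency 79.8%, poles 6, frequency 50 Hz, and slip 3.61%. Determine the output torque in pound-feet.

24.2 lb·ft

P_in = V·I·cosφ = 220 × 25.6 × 0.738 = 4156 W
P_out = η·P_in = 0.798 × 4156 = 3316 W
n_s = 120×50/6 = 1000 rpm; n = 1000×(1−0.0361) = 964 rpm
ω = 2π×964/60 = 100.9 rad/s
τ = P_out/ω = 3316/100.9 = 32.86 N·m
In lb·ft: 32.86/1.356 = 24.2 lb·ft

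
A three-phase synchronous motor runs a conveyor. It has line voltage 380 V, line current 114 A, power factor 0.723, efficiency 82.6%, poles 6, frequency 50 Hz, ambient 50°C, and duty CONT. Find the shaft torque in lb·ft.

316 lb·ft

P_in = √3·V·I·cosφ = 1.732 × 380 × 114 × 0.723 = 54247 W
P_out = η·P_in = 0.826 × 54247 = 44808 W
n = n_s = 120×50/6 = 1000 rpm (synchronous)
ω = 2π×1000/60 = 104.7 rad/s
τ = P_out/ω = 44808/104.7 = 428 N·m
In lb·ft: 428/1.356 = 316 lb·ft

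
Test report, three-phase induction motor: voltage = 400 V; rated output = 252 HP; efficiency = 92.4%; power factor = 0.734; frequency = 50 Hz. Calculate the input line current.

400 A

P_out = 252 × 746 = 187992 W
P_in = P_out / η = 187992 / 0.924 = 203455 W
I_L = P_in / (√3·V_L·cosφ) = 203455 / (1.732 × 400 × 0.734) = 400 A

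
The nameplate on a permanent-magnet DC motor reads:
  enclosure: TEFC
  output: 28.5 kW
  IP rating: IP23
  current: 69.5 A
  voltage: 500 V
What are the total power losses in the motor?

6250 W

P_in = V·I = 500×69.5 = 34750 W
P_out = 28500 W
Losses = P_in − P_out = 34750 − 28500 = 6250 W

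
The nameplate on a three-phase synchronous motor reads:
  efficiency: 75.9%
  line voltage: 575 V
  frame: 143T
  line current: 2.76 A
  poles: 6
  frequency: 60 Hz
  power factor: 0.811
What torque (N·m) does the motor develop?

P_in = √3·V·I·cosφ = 1.732 × 575 × 2.76 × 0.811 = 2229 W
P_out = η·P_in = 0.759 × 2229 = 1692 W
n = n_s = 120×60/6 = 1200 rpm (synchronous)
ω = 2π×1200/60 = 125.7 rad/s
τ = P_out/ω = 1692/125.7 = 13.5 N·m

13.5 N·m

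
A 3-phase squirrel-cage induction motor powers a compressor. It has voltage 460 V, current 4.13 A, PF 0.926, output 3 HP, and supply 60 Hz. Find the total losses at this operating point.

809 W

P_in = √3·V·I·cosφ = 1.732×460×4.13×0.926 = 3047 W
P_out = 3×746 = 2238 W
Losses = P_in − P_out = 3047 − 2238 = 809 W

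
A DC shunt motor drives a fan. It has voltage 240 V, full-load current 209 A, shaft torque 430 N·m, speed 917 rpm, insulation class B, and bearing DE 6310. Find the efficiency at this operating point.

82.3 %

ω = 2π × 917/60 = 96.03 rad/s; P_out = τω = 430 × 96.03 = 41293 W
P_in = V·I = 240 × 209 = 50160 W
η = P_out / P_in = 41293 / 50160 = 0.823 = 82.3%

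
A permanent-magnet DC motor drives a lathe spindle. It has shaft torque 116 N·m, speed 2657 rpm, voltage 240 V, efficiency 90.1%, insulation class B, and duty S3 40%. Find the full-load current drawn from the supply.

ω = 2π×2657/60 = 278.2 rad/s; P_out = τω = 116 × 278.2 = 32271 W
P_in = P_out / η = 32271 / 0.901 = 35817 W
I = P_in / V = 35817 / 240 = 149 A

149 A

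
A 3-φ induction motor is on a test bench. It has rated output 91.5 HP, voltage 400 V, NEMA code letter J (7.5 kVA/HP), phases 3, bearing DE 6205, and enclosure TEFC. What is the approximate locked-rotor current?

991 A

S_LR = 7.5 × 91.5 = 686.25 kVA
I_LR = S_LR/(√3·V_L) = 686250/(1.732×400) = 991 A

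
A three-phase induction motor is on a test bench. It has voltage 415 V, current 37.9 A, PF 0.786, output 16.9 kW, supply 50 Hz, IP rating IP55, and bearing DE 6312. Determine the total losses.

P_in = √3·V·I·cosφ = 1.732×415×37.9×0.786 = 21412 W
P_out = 16900 W
Losses = P_in − P_out = 21412 − 16900 = 4512 W

4510 W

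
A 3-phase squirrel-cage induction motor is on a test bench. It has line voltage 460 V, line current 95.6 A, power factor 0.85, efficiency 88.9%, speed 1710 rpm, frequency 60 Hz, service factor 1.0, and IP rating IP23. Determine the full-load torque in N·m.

321 N·m

P_in = √3·V·I·cosφ = 1.732 × 460 × 95.6 × 0.85 = 64741 W
P_out = η·P_in = 0.889 × 64741 = 57555 W
n = 1710 rpm
ω = 2π×1710/60 = 179.1 rad/s
τ = P_out/ω = 57555/179.1 = 321 N·m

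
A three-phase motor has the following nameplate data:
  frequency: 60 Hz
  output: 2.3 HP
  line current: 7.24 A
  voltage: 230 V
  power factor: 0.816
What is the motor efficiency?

72.9 %

P_out = 2.3 × 746 = 1716 W
P_in = √3·V_L·I_L·cosφ = 1.732 × 230 × 7.24 × 0.816 = 2353 W
η = P_out / P_in = 1716 / 2353 = 0.729 = 72.9%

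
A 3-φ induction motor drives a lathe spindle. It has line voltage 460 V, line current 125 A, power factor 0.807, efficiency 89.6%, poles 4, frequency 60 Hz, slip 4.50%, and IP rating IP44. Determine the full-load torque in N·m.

P_in = √3·V·I·cosφ = 1.732 × 460 × 125 × 0.807 = 80369 W
P_out = η·P_in = 0.896 × 80369 = 72011 W
n_s = 120×60/4 = 1800 rpm; n = 1800×(1−0.045) = 1719 rpm
ω = 2π×1719/60 = 180 rad/s
τ = P_out/ω = 72011/180 = 400 N·m

400 N·m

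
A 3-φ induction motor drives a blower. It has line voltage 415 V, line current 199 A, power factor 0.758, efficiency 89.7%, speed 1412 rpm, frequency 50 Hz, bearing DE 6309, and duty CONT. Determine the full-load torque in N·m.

658 N·m

P_in = √3·V·I·cosφ = 1.732 × 415 × 199 × 0.758 = 108422 W
P_out = η·P_in = 0.897 × 108422 = 97255 W
n = 1412 rpm
ω = 2π×1412/60 = 147.9 rad/s
τ = P_out/ω = 97255/147.9 = 658 N·m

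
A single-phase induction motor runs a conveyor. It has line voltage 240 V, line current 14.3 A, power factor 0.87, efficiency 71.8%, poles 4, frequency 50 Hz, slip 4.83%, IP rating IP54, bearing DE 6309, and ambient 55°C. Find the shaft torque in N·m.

P_in = V·I·cosφ = 240 × 14.3 × 0.87 = 2986 W
P_out = η·P_in = 0.718 × 2986 = 2144 W
n_s = 120×50/4 = 1500 rpm; n = 1500×(1−0.0483) = 1428 rpm
ω = 2π×1428/60 = 149.5 rad/s
τ = P_out/ω = 2144/149.5 = 14.3 N·m

14.3 N·m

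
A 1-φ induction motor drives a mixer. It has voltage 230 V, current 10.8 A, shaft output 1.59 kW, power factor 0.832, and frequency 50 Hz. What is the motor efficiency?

P_out = 1.59 kW = 1590 W
P_in = V·I·cosφ = 230 × 10.8 × 0.832 = 2067 W
η = P_out / P_in = 1590 / 2067 = 0.769 = 76.9%

76.9 %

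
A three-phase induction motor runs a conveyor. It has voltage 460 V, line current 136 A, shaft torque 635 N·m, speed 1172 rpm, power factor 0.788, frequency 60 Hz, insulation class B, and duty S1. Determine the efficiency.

91.3 %

ω = 2π × 1172/60 = 122.7 rad/s; P_out = τω = 635 × 122.7 = 77915 W
P_in = √3·V_L·I_L·cosφ = 1.732 × 460 × 136 × 0.788 = 85383 W
η = P_out / P_in = 77915 / 85383 = 0.913 = 91.3%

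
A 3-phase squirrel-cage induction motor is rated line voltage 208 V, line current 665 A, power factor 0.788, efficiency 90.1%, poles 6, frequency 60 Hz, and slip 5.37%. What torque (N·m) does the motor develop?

1430 N·m

P_in = √3·V·I·cosφ = 1.732 × 208 × 665 × 0.788 = 188781 W
P_out = η·P_in = 0.901 × 188781 = 170092 W
n_s = 120×60/6 = 1200 rpm; n = 1200×(1−0.0537) = 1136 rpm
ω = 2π×1136/60 = 119 rad/s
τ = P_out/ω = 170092/119 = 1430 N·m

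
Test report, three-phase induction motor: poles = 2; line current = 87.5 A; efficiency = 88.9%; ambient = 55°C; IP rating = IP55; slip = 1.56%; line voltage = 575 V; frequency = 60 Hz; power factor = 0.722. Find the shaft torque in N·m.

151 N·m

P_in = √3·V·I·cosφ = 1.732 × 575 × 87.5 × 0.722 = 62916 W
P_out = η·P_in = 0.889 × 62916 = 55932 W
n_s = 120×60/2 = 3600 rpm; n = 3600×(1−0.0156) = 3544 rpm
ω = 2π×3544/60 = 371.1 rad/s
τ = P_out/ω = 55932/371.1 = 151 N·m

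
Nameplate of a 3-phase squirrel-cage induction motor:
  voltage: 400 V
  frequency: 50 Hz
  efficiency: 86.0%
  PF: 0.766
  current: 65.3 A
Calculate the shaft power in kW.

P_in = √3·V·I·cosφ = 1.732 × 400 × 65.3 × 0.766 = 34654 W
P_out = η·P_in = 0.86 × 34654 = 29802 W

29.8 kW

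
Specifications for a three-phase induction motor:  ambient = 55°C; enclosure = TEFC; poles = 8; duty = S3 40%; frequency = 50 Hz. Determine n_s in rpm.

750 rpm

n_s = 120f/p = 120×50/8 = 750 rpm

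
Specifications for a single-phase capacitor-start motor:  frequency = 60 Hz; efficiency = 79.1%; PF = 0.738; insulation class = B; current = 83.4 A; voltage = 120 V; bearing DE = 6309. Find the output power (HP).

P_in = V·I·cosφ = 120 × 83.4 × 0.738 = 7386 W
P_out = η·P_in = 0.791 × 7386 = 5842 W
= 5842/746 = 7.83 HP

7.83 HP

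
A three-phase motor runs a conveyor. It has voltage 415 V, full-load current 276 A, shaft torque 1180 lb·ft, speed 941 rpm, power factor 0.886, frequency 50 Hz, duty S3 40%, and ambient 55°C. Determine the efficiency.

89.7 %

τ = 1180 lb·ft × 1.356 = 1600 N·m
ω = 2π × 941/60 = 98.54 rad/s; P_out = τω = 1600 × 98.54 = 157664 W
P_in = √3·V_L·I_L·cosφ = 1.732 × 415 × 276 × 0.886 = 175768 W
η = P_out / P_in = 157664 / 175768 = 0.897 = 89.7%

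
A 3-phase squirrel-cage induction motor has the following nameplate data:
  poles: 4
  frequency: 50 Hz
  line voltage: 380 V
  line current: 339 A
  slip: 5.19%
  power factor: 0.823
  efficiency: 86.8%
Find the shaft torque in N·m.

P_in = √3·V·I·cosφ = 1.732 × 380 × 339 × 0.823 = 183625 W
P_out = η·P_in = 0.868 × 183625 = 159387 W
n_s = 120×50/4 = 1500 rpm; n = 1500×(1−0.0519) = 1422 rpm
ω = 2π×1422/60 = 148.9 rad/s
τ = P_out/ω = 159387/148.9 = 1070 N·m

1070 N·m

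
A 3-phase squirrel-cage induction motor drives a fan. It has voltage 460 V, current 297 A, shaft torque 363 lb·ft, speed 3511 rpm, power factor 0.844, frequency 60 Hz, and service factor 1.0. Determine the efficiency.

τ = 363 lb·ft × 1.356 = 492.2 N·m
ω = 2π × 3511/60 = 367.7 rad/s; P_out = τω = 492.2 × 367.7 = 180982 W
P_in = √3·V_L·I_L·cosφ = 1.732 × 460 × 297 × 0.844 = 199712 W
η = P_out / P_in = 180982 / 199712 = 0.906 = 90.6%

90.6 %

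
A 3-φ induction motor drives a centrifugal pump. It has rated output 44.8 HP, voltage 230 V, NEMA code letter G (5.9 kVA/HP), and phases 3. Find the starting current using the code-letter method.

S_LR = 5.9 × 44.8 = 264.32 kVA
I_LR = S_LR/(√3·V_L) = 264320/(1.732×230) = 664 A

664 A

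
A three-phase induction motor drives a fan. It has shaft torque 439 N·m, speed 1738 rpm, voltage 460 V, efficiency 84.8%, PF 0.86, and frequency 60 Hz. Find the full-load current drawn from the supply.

ω = 2π×1738/60 = 182 rad/s; P_out = τω = 439 × 182 = 79898 W
P_in = P_out / η = 79898 / 0.848 = 94219 W
I_L = P_in / (√3·V_L·cosφ) = 94219 / (1.732 × 460 × 0.86) = 138 A

138 A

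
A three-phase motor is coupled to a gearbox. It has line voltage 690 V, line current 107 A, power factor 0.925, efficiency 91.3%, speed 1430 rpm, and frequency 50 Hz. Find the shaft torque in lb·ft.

P_in = √3·V·I·cosφ = 1.732 × 690 × 107 × 0.925 = 118283 W
P_out = η·P_in = 0.913 × 118283 = 107992 W
n = 1430 rpm
ω = 2π×1430/60 = 149.7 rad/s
τ = P_out/ω = 107992/149.7 = 721.4 N·m
In lb·ft: 721.4/1.356 = 532 lb·ft

532 lb·ft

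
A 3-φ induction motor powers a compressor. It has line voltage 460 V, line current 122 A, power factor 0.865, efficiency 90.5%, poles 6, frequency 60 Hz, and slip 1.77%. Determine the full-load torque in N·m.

616 N·m

P_in = √3·V·I·cosφ = 1.732 × 460 × 122 × 0.865 = 84078 W
P_out = η·P_in = 0.905 × 84078 = 76091 W
n_s = 120×60/6 = 1200 rpm; n = 1200×(1−0.0177) = 1179 rpm
ω = 2π×1179/60 = 123.5 rad/s
τ = P_out/ω = 76091/123.5 = 616 N·m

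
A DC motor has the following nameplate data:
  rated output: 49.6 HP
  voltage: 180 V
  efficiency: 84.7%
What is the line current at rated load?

P_out = 49.6 × 746 = 37002 W
P_in = P_out / η = 37002 / 0.847 = 43686 W
I = P_in / V = 43686 / 180 = 243 A

243 A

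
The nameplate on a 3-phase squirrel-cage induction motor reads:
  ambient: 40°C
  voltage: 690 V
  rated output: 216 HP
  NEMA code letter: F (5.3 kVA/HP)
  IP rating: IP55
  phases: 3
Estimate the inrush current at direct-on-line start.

958 A

S_LR = 5.3 × 216 = 1144.8 kVA
I_LR = S_LR/(√3·V_L) = 1144800/(1.732×690) = 958 A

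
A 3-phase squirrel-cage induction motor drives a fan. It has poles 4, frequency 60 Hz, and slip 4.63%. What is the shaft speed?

1717 rpm

n_s = 120f/p = 120×60/4 = 1800 rpm
n = n_s(1 − s) = 1800 × (1 − 0.0463) = 1717 rpm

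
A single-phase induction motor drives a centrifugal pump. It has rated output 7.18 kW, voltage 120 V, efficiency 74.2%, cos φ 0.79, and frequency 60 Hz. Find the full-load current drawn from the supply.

P_out = 7.18 kW = 7180 W
P_in = P_out / η = 7180 / 0.742 = 9677 W
I = P_in / (V·cosφ) = 9677 / (120 × 0.79) = 102 A

102 A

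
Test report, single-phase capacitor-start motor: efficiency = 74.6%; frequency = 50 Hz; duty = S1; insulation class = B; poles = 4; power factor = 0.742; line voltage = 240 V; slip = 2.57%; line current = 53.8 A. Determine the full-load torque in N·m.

P_in = V·I·cosφ = 240 × 53.8 × 0.742 = 9581 W
P_out = η·P_in = 0.746 × 9581 = 7147 W
n_s = 120×50/4 = 1500 rpm; n = 1500×(1−0.0257) = 1461 rpm
ω = 2π×1461/60 = 153 rad/s
τ = P_out/ω = 7147/153 = 46.7 N·m

46.7 N·m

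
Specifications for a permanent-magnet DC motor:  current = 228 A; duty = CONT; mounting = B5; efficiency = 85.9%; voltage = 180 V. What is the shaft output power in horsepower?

P_in = V·I = 180 × 228 = 41040 W
P_out = η·P_in = 0.859 × 41040 = 35253 W
= 35253/746 = 47.3 HP

47.3 HP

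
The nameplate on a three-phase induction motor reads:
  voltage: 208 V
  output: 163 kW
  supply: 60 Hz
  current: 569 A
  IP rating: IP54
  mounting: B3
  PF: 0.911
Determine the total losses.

P_in = √3·V·I·cosφ = 1.732×208×569×0.911 = 186742 W
P_out = 163000 W
Losses = P_in − P_out = 186742 − 163000 = 23742 W

23.7 kW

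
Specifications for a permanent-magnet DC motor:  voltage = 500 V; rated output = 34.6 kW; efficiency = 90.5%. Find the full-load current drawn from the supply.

76.5 A

P_out = 34.6 kW = 34600 W
P_in = P_out / η = 34600 / 0.905 = 38232 W
I = P_in / V = 38232 / 500 = 76.5 A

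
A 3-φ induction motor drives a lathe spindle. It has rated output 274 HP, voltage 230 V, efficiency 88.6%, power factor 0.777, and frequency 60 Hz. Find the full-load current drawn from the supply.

745 A

P_out = 274 × 746 = 204404 W
P_in = P_out / η = 204404 / 0.886 = 230704 W
I_L = P_in / (√3·V_L·cosφ) = 230704 / (1.732 × 230 × 0.777) = 745 A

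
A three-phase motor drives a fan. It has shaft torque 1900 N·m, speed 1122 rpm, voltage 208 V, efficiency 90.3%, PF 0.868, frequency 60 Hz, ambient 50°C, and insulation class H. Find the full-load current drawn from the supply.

791 A

ω = 2π×1122/60 = 117.5 rad/s; P_out = τω = 1900 × 117.5 = 223250 W
P_in = P_out / η = 223250 / 0.903 = 247231 W
I_L = P_in / (√3·V_L·cosφ) = 247231 / (1.732 × 208 × 0.868) = 791 A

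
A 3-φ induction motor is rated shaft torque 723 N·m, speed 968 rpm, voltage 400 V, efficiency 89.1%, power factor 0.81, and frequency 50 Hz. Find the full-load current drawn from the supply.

ω = 2π×968/60 = 101.4 rad/s; P_out = τω = 723 × 101.4 = 73312 W
P_in = P_out / η = 73312 / 0.891 = 82281 W
I_L = P_in / (√3·V_L·cosφ) = 82281 / (1.732 × 400 × 0.81) = 147 A

147 A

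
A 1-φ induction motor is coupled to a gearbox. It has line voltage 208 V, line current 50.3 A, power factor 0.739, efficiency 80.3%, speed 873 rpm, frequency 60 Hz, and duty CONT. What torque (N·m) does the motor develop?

P_in = V·I·cosφ = 208 × 50.3 × 0.739 = 7732 W
P_out = η·P_in = 0.803 × 7732 = 6209 W
n = 873 rpm
ω = 2π×873/60 = 91.42 rad/s
τ = P_out/ω = 6209/91.42 = 67.9 N·m

67.9 N·m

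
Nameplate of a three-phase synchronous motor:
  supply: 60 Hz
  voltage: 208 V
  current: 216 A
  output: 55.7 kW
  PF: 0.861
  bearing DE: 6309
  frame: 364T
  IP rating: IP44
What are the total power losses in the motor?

P_in = √3·V·I·cosφ = 1.732×208×216×0.861 = 66999 W
P_out = 55700 W
Losses = P_in − P_out = 66999 − 55700 = 11299 W

11.3 kW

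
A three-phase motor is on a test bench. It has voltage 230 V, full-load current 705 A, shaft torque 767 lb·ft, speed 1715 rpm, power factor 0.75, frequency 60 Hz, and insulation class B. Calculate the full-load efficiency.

88.7 %

τ = 767 lb·ft × 1.356 = 1040 N·m
ω = 2π × 1715/60 = 179.6 rad/s; P_out = τω = 1040 × 179.6 = 186784 W
P_in = √3·V_L·I_L·cosφ = 1.732 × 230 × 705 × 0.75 = 210633 W
η = P_out / P_in = 186784 / 210633 = 0.887 = 88.7%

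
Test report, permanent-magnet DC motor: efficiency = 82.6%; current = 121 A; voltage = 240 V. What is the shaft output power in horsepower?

32.2 HP

P_in = V·I = 240 × 121 = 29040 W
P_out = η·P_in = 0.826 × 29040 = 23987 W
= 23987/746 = 32.2 HP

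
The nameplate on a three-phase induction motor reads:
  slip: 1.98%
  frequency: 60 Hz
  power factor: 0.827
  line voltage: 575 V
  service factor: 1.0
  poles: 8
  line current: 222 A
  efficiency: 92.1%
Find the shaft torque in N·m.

1820 N·m

P_in = √3·V·I·cosφ = 1.732 × 575 × 222 × 0.827 = 182841 W
P_out = η·P_in = 0.921 × 182841 = 168397 W
n_s = 120×60/8 = 900 rpm; n = 900×(1−0.0198) = 882 rpm
ω = 2π×882/60 = 92.36 rad/s
τ = P_out/ω = 168397/92.36 = 1820 N·m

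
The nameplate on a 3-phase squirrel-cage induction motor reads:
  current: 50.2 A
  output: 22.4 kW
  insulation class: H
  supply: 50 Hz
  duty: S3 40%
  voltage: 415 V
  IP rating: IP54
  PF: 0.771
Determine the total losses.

P_in = √3·V·I·cosφ = 1.732×415×50.2×0.771 = 27820 W
P_out = 22400 W
Losses = P_in − P_out = 27820 − 22400 = 5420 W

5.42 kW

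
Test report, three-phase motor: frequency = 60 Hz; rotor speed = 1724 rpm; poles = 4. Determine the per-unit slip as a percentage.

n_s = 120f/p = 120×60/4 = 1800 rpm
s = (n_s − n)/n_s = (1800 − 1724)/1800 = 0.0422

4.22 %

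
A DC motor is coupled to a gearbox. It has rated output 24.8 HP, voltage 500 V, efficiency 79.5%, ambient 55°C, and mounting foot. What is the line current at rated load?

P_out = 24.8 × 746 = 18501 W
P_in = P_out / η = 18501 / 0.795 = 23272 W
I = P_in / V = 23272 / 500 = 46.5 A

46.5 A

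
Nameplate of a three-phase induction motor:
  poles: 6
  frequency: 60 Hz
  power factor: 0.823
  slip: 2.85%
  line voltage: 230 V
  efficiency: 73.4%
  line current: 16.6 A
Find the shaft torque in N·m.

32.7 N·m

P_in = √3·V·I·cosφ = 1.732 × 230 × 16.6 × 0.823 = 5442 W
P_out = η·P_in = 0.734 × 5442 = 3994 W
n_s = 120×60/6 = 1200 rpm; n = 1200×(1−0.0285) = 1166 rpm
ω = 2π×1166/60 = 122.1 rad/s
τ = P_out/ω = 3994/122.1 = 32.7 N·m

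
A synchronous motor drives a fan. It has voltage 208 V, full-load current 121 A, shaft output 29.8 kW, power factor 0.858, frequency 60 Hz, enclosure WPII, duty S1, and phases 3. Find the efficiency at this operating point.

79.7 %

P_out = 29.8 kW = 29800 W
P_in = √3·V_L·I_L·cosφ = 1.732 × 208 × 121 × 0.858 = 37401 W
η = P_out / P_in = 29800 / 37401 = 0.797 = 79.7%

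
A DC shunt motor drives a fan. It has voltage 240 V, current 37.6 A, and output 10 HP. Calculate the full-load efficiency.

P_out = 10 × 746 = 7460 W
P_in = V·I = 240 × 37.6 = 9024 W
η = P_out / P_in = 7460 / 9024 = 0.827 = 82.7%

82.7 %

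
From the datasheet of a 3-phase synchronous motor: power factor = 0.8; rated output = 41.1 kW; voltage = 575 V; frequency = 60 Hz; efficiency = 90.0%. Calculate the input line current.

57.3 A

P_out = 41.1 kW = 41100 W
P_in = P_out / η = 41100 / 0.900 = 45667 W
I_L = P_in / (√3·V_L·cosφ) = 45667 / (1.732 × 575 × 0.8) = 57.3 A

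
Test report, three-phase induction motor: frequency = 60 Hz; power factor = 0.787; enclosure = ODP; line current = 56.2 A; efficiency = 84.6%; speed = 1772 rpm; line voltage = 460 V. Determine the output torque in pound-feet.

118 lb·ft

P_in = √3·V·I·cosφ = 1.732 × 460 × 56.2 × 0.787 = 35238 W
P_out = η·P_in = 0.846 × 35238 = 29811 W
n = 1772 rpm
ω = 2π×1772/60 = 185.6 rad/s
τ = P_out/ω = 29811/185.6 = 160.6 N·m
In lb·ft: 160.6/1.356 = 118 lb·ft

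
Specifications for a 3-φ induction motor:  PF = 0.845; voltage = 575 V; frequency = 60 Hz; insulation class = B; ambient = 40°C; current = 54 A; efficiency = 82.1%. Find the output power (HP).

50 HP

P_in = √3·V·I·cosφ = 1.732 × 575 × 54 × 0.845 = 45443 W
P_out = η·P_in = 0.821 × 45443 = 37309 W
= 37309/746 = 50 HP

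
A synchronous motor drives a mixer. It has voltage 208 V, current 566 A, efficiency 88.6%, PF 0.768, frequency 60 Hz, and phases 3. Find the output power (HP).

186 HP

P_in = √3·V·I·cosφ = 1.732 × 208 × 566 × 0.768 = 156599 W
P_out = η·P_in = 0.886 × 156599 = 138747 W
= 138747/746 = 186 HP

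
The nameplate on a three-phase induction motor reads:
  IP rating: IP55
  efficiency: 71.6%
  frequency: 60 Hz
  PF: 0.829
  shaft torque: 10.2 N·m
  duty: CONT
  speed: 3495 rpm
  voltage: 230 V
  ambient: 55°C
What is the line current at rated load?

ω = 2π×3495/60 = 366 rad/s; P_out = τω = 10.2 × 366 = 3733 W
P_in = P_out / η = 3733 / 0.716 = 5214 W
I_L = P_in / (√3·V_L·cosφ) = 5214 / (1.732 × 230 × 0.829) = 15.8 A

15.8 A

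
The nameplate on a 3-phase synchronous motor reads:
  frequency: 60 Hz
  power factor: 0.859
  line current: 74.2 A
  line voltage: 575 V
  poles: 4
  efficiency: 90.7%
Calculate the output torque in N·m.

P_in = √3·V·I·cosφ = 1.732 × 575 × 74.2 × 0.859 = 63476 W
P_out = η·P_in = 0.907 × 63476 = 57573 W
n = n_s = 120×60/4 = 1800 rpm (synchronous)
ω = 2π×1800/60 = 188.5 rad/s
τ = P_out/ω = 57573/188.5 = 305 N·m

305 N·m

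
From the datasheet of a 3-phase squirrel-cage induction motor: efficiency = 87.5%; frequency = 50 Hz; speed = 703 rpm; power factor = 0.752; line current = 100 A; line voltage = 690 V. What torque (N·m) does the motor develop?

1070 N·m

P_in = √3·V·I·cosφ = 1.732 × 690 × 100 × 0.752 = 89870 W
P_out = η·P_in = 0.875 × 89870 = 78636 W
n = 703 rpm
ω = 2π×703/60 = 73.62 rad/s
τ = P_out/ω = 78636/73.62 = 1070 N·m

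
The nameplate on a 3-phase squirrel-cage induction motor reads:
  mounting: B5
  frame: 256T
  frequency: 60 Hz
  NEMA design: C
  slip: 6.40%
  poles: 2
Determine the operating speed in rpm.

n_s = 120f/p = 120×60/2 = 3600 rpm
n = n_s(1 − s) = 3600 × (1 − 0.064) = 3370 rpm

3370 rpm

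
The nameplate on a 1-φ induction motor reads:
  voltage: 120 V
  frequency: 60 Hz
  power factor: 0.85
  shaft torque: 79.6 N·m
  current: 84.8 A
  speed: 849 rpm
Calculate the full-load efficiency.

ω = 2π × 849/60 = 88.91 rad/s; P_out = τω = 79.6 × 88.91 = 7077 W
P_in = V·I·cosφ = 120 × 84.8 × 0.85 = 8650 W
η = P_out / P_in = 7077 / 8650 = 0.818 = 81.8%

81.8 %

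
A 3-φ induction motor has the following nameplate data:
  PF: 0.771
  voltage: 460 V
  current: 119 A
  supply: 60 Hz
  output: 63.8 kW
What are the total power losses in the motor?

P_in = √3·V·I·cosφ = 1.732×460×119×0.771 = 73098 W
P_out = 63800 W
Losses = P_in − P_out = 73098 − 63800 = 9298 W

9.3 kW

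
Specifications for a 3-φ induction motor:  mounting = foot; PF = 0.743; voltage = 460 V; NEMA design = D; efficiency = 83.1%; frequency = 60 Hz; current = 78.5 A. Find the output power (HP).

51.8 HP

P_in = √3·V·I·cosφ = 1.732 × 460 × 78.5 × 0.743 = 46469 W
P_out = η·P_in = 0.831 × 46469 = 38616 W
= 38616/746 = 51.8 HP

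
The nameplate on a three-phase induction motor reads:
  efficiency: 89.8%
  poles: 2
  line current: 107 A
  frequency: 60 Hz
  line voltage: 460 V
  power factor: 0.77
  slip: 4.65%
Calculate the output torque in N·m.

P_in = √3·V·I·cosφ = 1.732 × 460 × 107 × 0.77 = 65642 W
P_out = η·P_in = 0.898 × 65642 = 58947 W
n_s = 120×60/2 = 3600 rpm; n = 3600×(1−0.0465) = 3433 rpm
ω = 2π×3433/60 = 359.5 rad/s
τ = P_out/ω = 58947/359.5 = 164 N·m

164 N·m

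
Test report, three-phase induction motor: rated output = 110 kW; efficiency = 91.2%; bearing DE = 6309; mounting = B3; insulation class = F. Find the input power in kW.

121 kW

P_out = 110000 W
P_in = P_out/η = 110000/0.912 = 120614 W = 121 kW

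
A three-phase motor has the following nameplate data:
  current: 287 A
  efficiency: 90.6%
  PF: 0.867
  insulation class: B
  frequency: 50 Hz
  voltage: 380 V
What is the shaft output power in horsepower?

199 HP

P_in = √3·V·I·cosφ = 1.732 × 380 × 287 × 0.867 = 163769 W
P_out = η·P_in = 0.906 × 163769 = 148375 W
= 148375/746 = 199 HP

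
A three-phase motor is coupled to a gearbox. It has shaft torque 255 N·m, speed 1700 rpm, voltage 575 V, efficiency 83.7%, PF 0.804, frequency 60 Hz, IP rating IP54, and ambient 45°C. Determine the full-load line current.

ω = 2π×1700/60 = 178 rad/s; P_out = τω = 255 × 178 = 45390 W
P_in = P_out / η = 45390 / 0.837 = 54229 W
I_L = P_in / (√3·V_L·cosφ) = 54229 / (1.732 × 575 × 0.804) = 67.7 A

67.7 A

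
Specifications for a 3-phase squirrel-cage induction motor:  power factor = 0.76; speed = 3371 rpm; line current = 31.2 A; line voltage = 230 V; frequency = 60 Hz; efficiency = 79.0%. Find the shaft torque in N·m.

21.1 N·m

P_in = √3·V·I·cosφ = 1.732 × 230 × 31.2 × 0.76 = 9446 W
P_out = η·P_in = 0.79 × 9446 = 7462 W
n = 3371 rpm
ω = 2π×3371/60 = 353 rad/s
τ = P_out/ω = 7462/353 = 21.1 N·m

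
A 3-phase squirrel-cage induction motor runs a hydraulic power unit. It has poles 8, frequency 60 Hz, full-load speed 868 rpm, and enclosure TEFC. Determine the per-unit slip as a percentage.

3.56 %

n_s = 120f/p = 120×60/8 = 900 rpm
s = (n_s − n)/n_s = (900 − 868)/900 = 0.0356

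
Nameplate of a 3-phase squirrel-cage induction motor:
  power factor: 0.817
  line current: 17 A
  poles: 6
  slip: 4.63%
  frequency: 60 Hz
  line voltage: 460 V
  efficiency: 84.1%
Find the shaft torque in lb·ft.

57.3 lb·ft

P_in = √3·V·I·cosφ = 1.732 × 460 × 17 × 0.817 = 11066 W
P_out = η·P_in = 0.841 × 11066 = 9307 W
n_s = 120×60/6 = 1200 rpm; n = 1200×(1−0.0463) = 1144 rpm
ω = 2π×1144/60 = 119.8 rad/s
τ = P_out/ω = 9307/119.8 = 77.69 N·m
In lb·ft: 77.69/1.356 = 57.3 lb·ft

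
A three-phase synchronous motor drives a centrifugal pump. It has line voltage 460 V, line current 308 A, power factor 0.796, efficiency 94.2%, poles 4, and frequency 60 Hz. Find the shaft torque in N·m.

976 N·m

P_in = √3·V·I·cosφ = 1.732 × 460 × 308 × 0.796 = 195330 W
P_out = η·P_in = 0.942 × 195330 = 184001 W
n = n_s = 120×60/4 = 1800 rpm (synchronous)
ω = 2π×1800/60 = 188.5 rad/s
τ = P_out/ω = 184001/188.5 = 976 N·m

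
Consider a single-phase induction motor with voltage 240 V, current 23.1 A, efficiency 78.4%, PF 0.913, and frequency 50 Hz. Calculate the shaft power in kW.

P_in = V·I·cosφ = 240 × 23.1 × 0.913 = 5062 W
P_out = η·P_in = 0.784 × 5062 = 3969 W

3.97 kW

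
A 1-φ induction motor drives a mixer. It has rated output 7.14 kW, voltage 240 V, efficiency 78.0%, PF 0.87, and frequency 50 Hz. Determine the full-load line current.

43.8 A

P_out = 7.14 kW = 7140 W
P_in = P_out / η = 7140 / 0.780 = 9154 W
I = P_in / (V·cosφ) = 9154 / (240 × 0.87) = 43.8 A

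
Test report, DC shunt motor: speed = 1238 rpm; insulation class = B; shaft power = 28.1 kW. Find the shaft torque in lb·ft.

ω = 2π × 1238/60 = 129.6 rad/s
τ = P/ω = 28100/129.6 = 216.8 N·m
In lb·ft: 216.8/1.356 = 160 lb·ft

160 lb·ft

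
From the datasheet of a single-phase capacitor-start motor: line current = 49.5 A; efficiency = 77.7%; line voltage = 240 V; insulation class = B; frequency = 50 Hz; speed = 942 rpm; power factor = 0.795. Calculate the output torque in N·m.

P_in = V·I·cosφ = 240 × 49.5 × 0.795 = 9445 W
P_out = η·P_in = 0.777 × 9445 = 7339 W
n = 942 rpm
ω = 2π×942/60 = 98.65 rad/s
τ = P_out/ω = 7339/98.65 = 74.4 N·m

74.4 N·m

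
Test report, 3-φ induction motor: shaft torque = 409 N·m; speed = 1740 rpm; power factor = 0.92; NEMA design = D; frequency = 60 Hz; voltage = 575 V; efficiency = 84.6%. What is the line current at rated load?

96.1 A

ω = 2π×1740/60 = 182.2 rad/s; P_out = τω = 409 × 182.2 = 74520 W
P_in = P_out / η = 74520 / 0.846 = 88085 W
I_L = P_in / (√3·V_L·cosφ) = 88085 / (1.732 × 575 × 0.92) = 96.1 A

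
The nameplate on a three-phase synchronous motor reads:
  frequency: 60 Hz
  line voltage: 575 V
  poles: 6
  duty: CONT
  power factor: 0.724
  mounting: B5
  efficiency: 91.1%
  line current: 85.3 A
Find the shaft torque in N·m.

P_in = √3·V·I·cosφ = 1.732 × 575 × 85.3 × 0.724 = 61504 W
P_out = η·P_in = 0.911 × 61504 = 56030 W
n = n_s = 120×60/6 = 1200 rpm (synchronous)
ω = 2π×1200/60 = 125.7 rad/s
τ = P_out/ω = 56030/125.7 = 446 N·m

446 N·m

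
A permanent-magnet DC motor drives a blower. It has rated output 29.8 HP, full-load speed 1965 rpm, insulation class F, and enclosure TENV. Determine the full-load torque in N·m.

108 N·m

P_out = 29.8 × 746 = 22231 W
ω = 2π × 1965/60 = 205.8 rad/s
τ = P_out/ω = 22231/205.8 = 108 N·m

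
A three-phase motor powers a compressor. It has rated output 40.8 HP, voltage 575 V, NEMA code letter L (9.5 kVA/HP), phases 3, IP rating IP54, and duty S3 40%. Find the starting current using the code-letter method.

389 A

S_LR = 9.5 × 40.8 = 387.6 kVA
I_LR = S_LR/(√3·V_L) = 387600/(1.732×575) = 389 A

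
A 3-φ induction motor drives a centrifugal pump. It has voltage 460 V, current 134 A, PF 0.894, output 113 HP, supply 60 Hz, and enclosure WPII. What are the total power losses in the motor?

P_in = √3·V·I·cosφ = 1.732×460×134×0.894 = 95444 W
P_out = 113×746 = 84298 W
Losses = P_in − P_out = 95444 − 84298 = 11146 W

11.1 kW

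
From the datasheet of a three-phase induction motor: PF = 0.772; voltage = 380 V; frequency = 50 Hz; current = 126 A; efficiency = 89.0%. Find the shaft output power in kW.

57 kW

P_in = √3·V·I·cosφ = 1.732 × 380 × 126 × 0.772 = 64021 W
P_out = η·P_in = 0.89 × 64021 = 56979 W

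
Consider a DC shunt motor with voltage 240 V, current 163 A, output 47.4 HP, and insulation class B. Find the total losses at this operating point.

3760 W

P_in = V·I = 240×163 = 39120 W
P_out = 47.4×746 = 35360 W
Losses = P_in − P_out = 39120 − 35360 = 3760 W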